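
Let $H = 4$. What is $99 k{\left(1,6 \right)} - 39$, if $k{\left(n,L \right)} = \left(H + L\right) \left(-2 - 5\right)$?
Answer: $-6969$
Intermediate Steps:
$k{\left(n,L \right)} = -28 - 7 L$ ($k{\left(n,L \right)} = \left(4 + L\right) \left(-2 - 5\right) = \left(4 + L\right) \left(-7\right) = -28 - 7 L$)
$99 k{\left(1,6 \right)} - 39 = 99 \left(-28 - 42\right) - 39 = 99 \left(-70\right) - 39 = -6930 - 39 = -6969$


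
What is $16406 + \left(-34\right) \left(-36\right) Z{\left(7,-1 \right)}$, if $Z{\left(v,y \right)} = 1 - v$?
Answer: $9062$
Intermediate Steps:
$16406 + \left(-34\right) \left(-36\right) Z{\left(7,-1 \right)} = 16406 + \left(-34\right) \left(-36\right) \left(1 - 7\right) = 16406 + 1224 \left(1 - 7\right) = 16406 + 1224 \left(-6\right) = 16406 - 7344 = 9062$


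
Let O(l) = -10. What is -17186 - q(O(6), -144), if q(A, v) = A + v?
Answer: -17032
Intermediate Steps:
-17186 - q(O(6), -144) = -17186 - (-10 - 144) = -17186 - 1*(-154) = -17186 + 154 = -17032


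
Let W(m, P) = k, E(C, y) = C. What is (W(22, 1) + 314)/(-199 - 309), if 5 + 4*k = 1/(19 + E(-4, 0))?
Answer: -9383/15240 ≈ -0.61568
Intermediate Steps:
k = -37/30 (k = -5/4 + 1/(4*(19 - 4)) = -5/4 + (1/4)/15 = -5/4 + (1/4)*(1/15) = -5/4 + 1/60 = -37/30 ≈ -1.2333)
W(m, P) = -37/30
(W(22, 1) + 314)/(-199 - 309) = (-37/30 + 314)/(-199 - 309) = (9383/30)/(-508) = (9383/30)*(-1/508) = -9383/15240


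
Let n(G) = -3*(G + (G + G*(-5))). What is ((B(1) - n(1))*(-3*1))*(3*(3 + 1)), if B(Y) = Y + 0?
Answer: 288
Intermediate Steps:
B(Y) = Y
n(G) = 9*G (n(G) = -3*(G + (G - 5*G)) = -3*(G - 4*G) = -(-9)*G = 9*G)
((B(1) - n(1))*(-3*1))*(3*(3 + 1)) = ((1 - 9)*(-3*1))*(3*(3 + 1)) = ((1 - 1*9)*(-3))*(3*4) = ((1 - 9)*(-3))*12 = -8*(-3)*12 = 24*12 = 288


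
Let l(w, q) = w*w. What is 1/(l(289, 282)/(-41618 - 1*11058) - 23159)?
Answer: -52676/1220007005 ≈ -4.3177e-5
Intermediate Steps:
l(w, q) = w²
1/(l(289, 282)/(-41618 - 1*11058) - 23159) = 1/(289²/(-41618 - 1*11058) - 23159) = 1/(83521/(-41618 - 11058) - 23159) = 1/(83521/(-52676) - 23159) = 1/(83521*(-1/52676) - 23159) = 1/(-83521/52676 - 23159) = 1/(-1220007005/52676) = -52676/1220007005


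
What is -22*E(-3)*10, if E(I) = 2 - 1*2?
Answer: 0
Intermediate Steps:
E(I) = 0 (E(I) = 2 - 2 = 0)
-22*E(-3)*10 = -0*10 = -22*0 = 0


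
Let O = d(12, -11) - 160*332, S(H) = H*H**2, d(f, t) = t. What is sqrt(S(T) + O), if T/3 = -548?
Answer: 7*I*sqrt(90680635) ≈ 66659.0*I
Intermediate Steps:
T = -1644 (T = 3*(-548) = -1644)
S(H) = H**3
O = -53131 (O = -11 - 160*332 = -11 - 53120 = -53131)
sqrt(S(T) + O) = sqrt((-1644)**3 - 53131) = sqrt(-4443297984 - 53131) = sqrt(-4443351115) = 7*I*sqrt(90680635)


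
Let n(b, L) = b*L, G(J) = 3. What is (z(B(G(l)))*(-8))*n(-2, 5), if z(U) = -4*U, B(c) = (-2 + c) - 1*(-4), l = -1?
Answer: -1600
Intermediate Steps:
n(b, L) = L*b
B(c) = 2 + c (B(c) = (-2 + c) + 4 = 2 + c)
(z(B(G(l)))*(-8))*n(-2, 5) = (-4*(2 + 3)*(-8))*(5*(-2)) = (-4*5*(-8))*(-10) = -20*(-8)*(-10) = 160*(-10) = -1600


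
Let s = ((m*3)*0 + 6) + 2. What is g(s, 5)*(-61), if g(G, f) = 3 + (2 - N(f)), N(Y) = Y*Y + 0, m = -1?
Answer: 1220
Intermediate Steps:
N(Y) = Y² (N(Y) = Y² + 0 = Y²)
s = 8 (s = (-1*3*0 + 6) + 2 = (-3*0 + 6) + 2 = (0 + 6) + 2 = 6 + 2 = 8)
g(G, f) = 5 - f² (g(G, f) = 3 + (2 - f²) = 5 - f²)
g(s, 5)*(-61) = (5 - 1*5²)*(-61) = (5 - 1*25)*(-61) = (5 - 25)*(-61) = -20*(-61) = 1220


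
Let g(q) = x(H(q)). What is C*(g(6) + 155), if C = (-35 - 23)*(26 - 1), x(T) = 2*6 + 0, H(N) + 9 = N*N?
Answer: -242150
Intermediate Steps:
H(N) = -9 + N**2 (H(N) = -9 + N*N = -9 + N**2)
x(T) = 12 (x(T) = 12 + 0 = 12)
C = -1450 (C = -58*25 = -1450)
g(q) = 12
C*(g(6) + 155) = -1450*(12 + 155) = -1450*167 = -242150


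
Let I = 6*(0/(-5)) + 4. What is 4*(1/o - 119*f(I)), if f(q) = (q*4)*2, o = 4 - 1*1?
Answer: -45692/3 ≈ -15231.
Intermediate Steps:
o = 3 (o = 4 - 1 = 3)
I = 4 (I = 6*(0*(-⅕)) + 4 = 6*0 + 4 = 0 + 4 = 4)
f(q) = 8*q (f(q) = (4*q)*2 = 8*q)
4*(1/o - 119*f(I)) = 4*(1/3 - 952*4) = 4*(⅓ - 119*32) = 4*(⅓ - 3808) = 4*(-11423/3) = -45692/3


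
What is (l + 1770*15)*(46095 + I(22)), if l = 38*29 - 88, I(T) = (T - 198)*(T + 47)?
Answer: 935825364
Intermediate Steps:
I(T) = (-198 + T)*(47 + T)
l = 1014 (l = 1102 - 88 = 1014)
(l + 1770*15)*(46095 + I(22)) = (1014 + 1770*15)*(46095 + (-9306 + 22² - 151*22)) = (1014 + 26550)*(46095 + (-9306 + 484 - 3322)) = 27564*(46095 - 12144) = 27564*33951 = 935825364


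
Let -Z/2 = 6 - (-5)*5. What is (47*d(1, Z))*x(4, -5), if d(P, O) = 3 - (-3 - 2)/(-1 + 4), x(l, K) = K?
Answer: -3290/3 ≈ -1096.7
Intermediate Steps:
Z = -62 (Z = -2*(6 - (-5)*5) = -2*(6 - 1*(-25)) = -2*(6 + 25) = -2*31 = -62)
d(P, O) = 14/3 (d(P, O) = 3 - (-5)/3 = 3 - 1*(-5/3) = 3 + 5/3 = 14/3)
(47*d(1, Z))*x(4, -5) = (47*(14/3))*(-5) = (658/3)*(-5) = -3290/3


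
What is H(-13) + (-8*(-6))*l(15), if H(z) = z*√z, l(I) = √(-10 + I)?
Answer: 48*√5 - 13*I*√13 ≈ 107.33 - 46.872*I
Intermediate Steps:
H(z) = z^(3/2)
H(-13) + (-8*(-6))*l(15) = (-13)^(3/2) + (-8*(-6))*√(-10 + 15) = -13*I*√13 + 48*√5 = 48*√5 - 13*I*√13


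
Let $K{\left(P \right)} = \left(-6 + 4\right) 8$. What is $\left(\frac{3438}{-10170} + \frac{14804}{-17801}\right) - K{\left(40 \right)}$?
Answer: $\frac{149156789}{10057565} \approx 14.83$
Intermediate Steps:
$K{\left(P \right)} = -16$ ($K{\left(P \right)} = \left(-2\right) 8 = -16$)
$\left(\frac{3438}{-10170} + \frac{14804}{-17801}\right) - K{\left(40 \right)} = \left(\frac{3438}{-10170} + \frac{14804}{-17801}\right) - -16 = \left(3438 \left(- \frac{1}{10170}\right) + 14804 \left(- \frac{1}{17801}\right)\right) + 16 = \left(- \frac{191}{565} - \frac{14804}{17801}\right) + 16 = - \frac{11764251}{10057565} + 16 = \frac{149156789}{10057565}$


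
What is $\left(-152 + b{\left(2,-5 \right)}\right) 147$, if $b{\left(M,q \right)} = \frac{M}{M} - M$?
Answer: $-22491$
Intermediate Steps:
$b{\left(M,q \right)} = 1 - M$
$\left(-152 + b{\left(2,-5 \right)}\right) 147 = \left(-152 + \left(1 - 2\right)\right) 147 = \left(-152 - 1\right) 147 = \left(-153\right) 147 = -22491$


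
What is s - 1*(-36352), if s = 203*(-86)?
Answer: 18894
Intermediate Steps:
s = -17458
s - 1*(-36352) = -17458 - 1*(-36352) = -17458 + 36352 = 18894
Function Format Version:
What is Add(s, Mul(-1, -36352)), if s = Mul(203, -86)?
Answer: 18894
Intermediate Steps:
s = -17458
Add(s, Mul(-1, -36352)) = Add(-17458, Mul(-1, -36352)) = Add(-17458, 36352) = 18894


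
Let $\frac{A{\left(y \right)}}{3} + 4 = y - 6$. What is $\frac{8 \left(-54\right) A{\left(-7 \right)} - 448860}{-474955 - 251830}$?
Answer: $\frac{426828}{726785} \approx 0.58728$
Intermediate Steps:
$A{\left(y \right)} = -30 + 3 y$ ($A{\left(y \right)} = -12 + 3 \left(y - 6\right) = -12 + 3 \left(-6 + y\right) = -12 + \left(-18 + 3 y\right) = -30 + 3 y$)
$\frac{8 \left(-54\right) A{\left(-7 \right)} - 448860}{-474955 - 251830} = \frac{8 \left(-54\right) \left(-30 + 3 \left(-7\right)\right) - 448860}{-474955 - 251830} = \frac{- 432 \left(-30 - 21\right) - 448860}{-726785} = \left(\left(-432\right) \left(-51\right) - 448860\right) \left(- \frac{1}{726785}\right) = \left(22032 - 448860\right) \left(- \frac{1}{726785}\right) = \left(-426828\right) \left(- \frac{1}{726785}\right) = \frac{426828}{726785}$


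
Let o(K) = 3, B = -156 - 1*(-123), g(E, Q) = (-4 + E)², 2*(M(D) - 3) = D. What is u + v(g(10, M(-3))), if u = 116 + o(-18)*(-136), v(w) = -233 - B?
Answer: -492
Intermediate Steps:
M(D) = 3 + D/2
B = -33 (B = -156 + 123 = -33)
v(w) = -200 (v(w) = -233 - 1*(-33) = -233 + 33 = -200)
u = -292 (u = 116 + 3*(-136) = 116 - 408 = -292)
u + v(g(10, M(-3))) = -292 - 200 = -492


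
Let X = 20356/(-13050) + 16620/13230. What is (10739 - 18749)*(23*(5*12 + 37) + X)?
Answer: -126951273734/7105 ≈ -1.7868e+7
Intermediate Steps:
X = -97072/319725 (X = 20356*(-1/13050) + 16620*(1/13230) = -10178/6525 + 554/441 = -97072/319725 ≈ -0.30361)
(10739 - 18749)*(23*(5*12 + 37) + X) = (10739 - 18749)*(23*(5*12 + 37) - 97072/319725) = -8010*(23*(60 + 37) - 97072/319725) = -8010*(23*97 - 97072/319725) = -8010*(2231 - 97072/319725) = -8010*713209403/319725 = -126951273734/7105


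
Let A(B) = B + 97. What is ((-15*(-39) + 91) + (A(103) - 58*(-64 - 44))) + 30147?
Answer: 37287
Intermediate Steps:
A(B) = 97 + B
((-15*(-39) + 91) + (A(103) - 58*(-64 - 44))) + 30147 = ((-15*(-39) + 91) + ((97 + 103) - 58*(-64 - 44))) + 30147 = ((585 + 91) + (200 - 58*(-108))) + 30147 = (676 + (200 - 1*(-6264))) + 30147 = (676 + (200 + 6264)) + 30147 = (676 + 6464) + 30147 = 7140 + 30147 = 37287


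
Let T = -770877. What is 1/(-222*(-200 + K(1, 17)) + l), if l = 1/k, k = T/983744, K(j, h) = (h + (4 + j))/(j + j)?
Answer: 770877/32343473422 ≈ 2.3834e-5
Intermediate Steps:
K(j, h) = (4 + h + j)/(2*j) (K(j, h) = (4 + h + j)/((2*j)) = (4 + h + j)*(1/(2*j)) = (4 + h + j)/(2*j))
k = -770877/983744 ≈ -0.78362
l = -983744/770877 (l = 1/(-770877/983744) = -983744/770877 ≈ -1.2761)
1/(-222*(-200 + K(1, 17)) + l) = 1/(-222*(-200 + (½)*(4 + 17 + 1)/1) - 983744/770877) = 1/(-222*(-200 + (½)*1*22) - 983744/770877) = 1/(-222*(-200 + 11) - 983744/770877) = 1/(-222*(-189) - 983744/770877) = 1/(41958 - 983744/770877) = 1/(32343473422/770877) = 770877/32343473422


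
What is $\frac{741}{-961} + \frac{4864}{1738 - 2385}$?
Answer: $- \frac{5153731}{621767} \approx -8.2888$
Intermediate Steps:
$\frac{741}{-961} + \frac{4864}{1738 - 2385} = 741 \left(- \frac{1}{961}\right) + \frac{4864}{1738 - 2385} = - \frac{741}{961} + \frac{4864}{-647} = - \frac{741}{961} + 4864 \left(- \frac{1}{647}\right) = - \frac{741}{961} - \frac{4864}{647} = - \frac{5153731}{621767}$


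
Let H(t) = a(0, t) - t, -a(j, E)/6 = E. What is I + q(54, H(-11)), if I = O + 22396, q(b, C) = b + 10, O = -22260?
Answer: 200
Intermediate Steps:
a(j, E) = -6*E
H(t) = -7*t (H(t) = -6*t - t = -7*t)
q(b, C) = 10 + b
I = 136 (I = -22260 + 22396 = 136)
I + q(54, H(-11)) = 136 + (10 + 54) = 136 + 64 = 200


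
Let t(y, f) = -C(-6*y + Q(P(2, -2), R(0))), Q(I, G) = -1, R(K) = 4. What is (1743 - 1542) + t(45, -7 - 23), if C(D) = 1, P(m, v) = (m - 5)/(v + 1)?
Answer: 200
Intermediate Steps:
P(m, v) = (-5 + m)/(1 + v)
t(y, f) = -1 (t(y, f) = -1*1 = -1)
(1743 - 1542) + t(45, -7 - 23) = (1743 - 1542) - 1 = 201 - 1 = 200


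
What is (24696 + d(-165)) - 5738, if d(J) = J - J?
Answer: 18958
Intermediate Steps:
d(J) = 0
(24696 + d(-165)) - 5738 = (24696 + 0) - 5738 = 24696 - 5738 = 18958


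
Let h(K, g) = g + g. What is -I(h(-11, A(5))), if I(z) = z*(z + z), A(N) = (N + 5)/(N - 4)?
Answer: -800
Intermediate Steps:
A(N) = (5 + N)/(-4 + N)
h(K, g) = 2*g
I(z) = 2*z² (I(z) = z*(2*z) = 2*z²)
-I(h(-11, A(5))) = -2*(2*((5 + 5)/(-4 + 5)))² = -2*(2*(10/1))² = -2*(2*(1*10))² = -2*(2*10)² = -2*20² = -2*400 = -1*800 = -800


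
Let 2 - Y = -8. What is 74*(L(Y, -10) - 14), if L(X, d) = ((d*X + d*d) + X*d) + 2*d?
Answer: -9916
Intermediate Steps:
Y = 10 (Y = 2 - 1*(-8) = 2 + 8 = 10)
L(X, d) = d² + 2*d + 2*X*d (L(X, d) = ((X*d + d²) + X*d) + 2*d = ((d² + X*d) + X*d) + 2*d = (d² + 2*X*d) + 2*d = d² + 2*d + 2*X*d)
74*(L(Y, -10) - 14) = 74*(-10*(2 - 10 + 2*10) - 14) = 74*(-10*(2 - 10 + 20) - 14) = 74*(-10*12 - 14) = 74*(-120 - 14) = 74*(-134) = -9916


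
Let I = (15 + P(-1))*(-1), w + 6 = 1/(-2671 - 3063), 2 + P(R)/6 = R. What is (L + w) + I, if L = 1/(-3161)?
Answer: -54384417/18125174 ≈ -3.0005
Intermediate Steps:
P(R) = -12 + 6*R
w = -34405/5734 (w = -6 + 1/(-2671 - 3063) = -6 + 1/(-5734) = -6 - 1/5734 = -34405/5734 ≈ -6.0002)
L = -1/3161 ≈ -0.00031636
I = 3 (I = (15 + (-12 + 6*(-1)))*(-1) = (15 + (-12 - 6))*(-1) = (15 - 18)*(-1) = -3*(-1) = 3)
(L + w) + I = (-1/3161 - 34405/5734) + 3 = -108759939/18125174 + 3 = -54384417/18125174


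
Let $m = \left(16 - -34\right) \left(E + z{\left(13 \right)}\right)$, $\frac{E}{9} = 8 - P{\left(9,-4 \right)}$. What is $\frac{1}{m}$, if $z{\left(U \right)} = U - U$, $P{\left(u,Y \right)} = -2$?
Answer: $\frac{1}{4500} \approx 0.00022222$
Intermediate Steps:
$z{\left(U \right)} = 0$
$E = 90$ ($E = 9 \left(8 - -2\right) = 9 \left(8 + 2\right) = 9 \cdot 10 = 90$)
$m = 4500$ ($m = \left(16 - -34\right) \left(90 + 0\right) = \left(16 + 34\right) 90 = 50 \cdot 90 = 4500$)
$\frac{1}{m} = \frac{1}{4500}$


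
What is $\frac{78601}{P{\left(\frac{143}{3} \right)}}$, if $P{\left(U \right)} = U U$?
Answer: $\frac{707409}{20449} \approx 34.594$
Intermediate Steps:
$P{\left(U \right)} = U^{2}$
$\frac{78601}{P{\left(\frac{143}{3} \right)}} = \frac{78601}{\left(\frac{143}{3}\right)^{2}} = \frac{78601}{\frac{20449}{9}} = 78601 \cdot \frac{9}{20449} = \frac{707409}{20449}$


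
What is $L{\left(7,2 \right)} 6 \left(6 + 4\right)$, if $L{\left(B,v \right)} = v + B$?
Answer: $540$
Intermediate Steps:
$L{\left(B,v \right)} = B + v$
$L{\left(7,2 \right)} 6 \left(6 + 4\right) = \left(7 + 2\right) 6 \left(6 + 4\right) = 9 \cdot 6 \cdot 10 = 9 \cdot 60 = 540$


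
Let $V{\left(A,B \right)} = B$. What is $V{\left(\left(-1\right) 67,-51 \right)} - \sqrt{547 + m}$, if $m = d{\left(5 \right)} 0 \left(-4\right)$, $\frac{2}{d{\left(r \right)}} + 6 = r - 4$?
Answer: $-51 - \sqrt{547} \approx -74.388$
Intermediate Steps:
$d{\left(r \right)} = \frac{2}{-10 + r}$ ($d{\left(r \right)} = \frac{2}{-6 + \left(r - 4\right)} = \frac{2}{-6 + \left(-4 + r\right)} = \frac{2}{-10 + r}$)
$m = 0$ ($m = \frac{2}{-10 + 5} \cdot 0 \left(-4\right) = \frac{2}{-5} \cdot 0 \left(-4\right) = 2 \left(- \frac{1}{5}\right) 0 \left(-4\right) = \left(- \frac{2}{5}\right) 0 \left(-4\right) = 0 \left(-4\right) = 0$)
$V{\left(\left(-1\right) 67,-51 \right)} - \sqrt{547 + m} = -51 - \sqrt{547 + 0} = -51 - \sqrt{547}$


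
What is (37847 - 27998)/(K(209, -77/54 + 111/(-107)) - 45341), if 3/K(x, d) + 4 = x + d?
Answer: -11525861193/53060605303 ≈ -0.21722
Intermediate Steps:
K(x, d) = 3/(-4 + d + x) (K(x, d) = 3/(-4 + (x + d)) = 3/(-4 + (d + x)) = 3/(-4 + d + x))
(37847 - 27998)/(K(209, -77/54 + 111/(-107)) - 45341) = (37847 - 27998)/(3/(-4 + (-77/54 + 111/(-107)) + 209) - 45341) = 9849/(3/(-4 + (-77*1/54 + 111*(-1/107)) + 209) - 45341) = 9849/(3/(-4 + (-77/54 - 111/107) + 209) - 45341) = 9849/(3/(-4 - 14233/5778 + 209) - 45341) = 9849/(3/(1170257/5778) - 45341) = 9849/(3*(5778/1170257) - 45341) = 9849/(17334/1170257 - 45341) = 9849/(-53060605303/1170257) = 9849*(-1170257/53060605303) = -11525861193/53060605303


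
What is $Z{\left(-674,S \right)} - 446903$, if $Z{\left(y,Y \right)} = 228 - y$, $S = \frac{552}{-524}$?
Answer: $-446001$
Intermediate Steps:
$S = - \frac{138}{131}$ ($S = 552 \left(- \frac{1}{524}\right) = - \frac{138}{131} \approx -1.0534$)
$Z{\left(-674,S \right)} - 446903 = \left(228 - -674\right) - 446903 = \left(228 + 674\right) - 446903 = 902 - 446903 = -446001$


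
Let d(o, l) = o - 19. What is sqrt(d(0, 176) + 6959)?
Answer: 2*sqrt(1735) ≈ 83.307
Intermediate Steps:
d(o, l) = -19 + o
sqrt(d(0, 176) + 6959) = sqrt((-19 + 0) + 6959) = sqrt(-19 + 6959) = sqrt(6940) = 2*sqrt(1735)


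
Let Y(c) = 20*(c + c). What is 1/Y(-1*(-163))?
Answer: 1/6520 ≈ 0.00015337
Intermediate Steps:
Y(c) = 40*c (Y(c) = 20*(2*c) = 40*c)
1/Y(-1*(-163)) = 1/(40*(-1*(-163))) = 1/(40*163) = 1/6520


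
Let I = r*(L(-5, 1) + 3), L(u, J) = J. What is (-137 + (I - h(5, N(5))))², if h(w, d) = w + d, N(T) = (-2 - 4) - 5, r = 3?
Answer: 14161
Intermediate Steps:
I = 12 (I = 3*(1 + 3) = 3*4 = 12)
N(T) = -11 (N(T) = -6 - 5 = -11)
h(w, d) = d + w
(-137 + (I - h(5, N(5))))² = (-137 + (12 - (-11 + 5)))² = (-137 + (12 - 1*(-6)))² = (-137 + (12 + 6))² = (-137 + 18)² = (-119)² = 14161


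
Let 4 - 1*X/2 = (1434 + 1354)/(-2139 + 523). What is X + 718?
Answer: 147349/202 ≈ 729.45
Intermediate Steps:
X = 2313/202 (X = 8 - 2*(1434 + 1354)/(-2139 + 523) = 8 - 5576/(-1616) = 8 - 5576*(-1)/1616 = 8 - 2*(-697/404) = 8 + 697/202 = 2313/202 ≈ 11.451)
X + 718 = 2313/202 + 718 = 147349/202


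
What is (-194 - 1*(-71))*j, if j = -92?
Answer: 11316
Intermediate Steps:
(-194 - 1*(-71))*j = (-194 - 1*(-71))*(-92) = (-194 + 71)*(-92) = -123*(-92) = 11316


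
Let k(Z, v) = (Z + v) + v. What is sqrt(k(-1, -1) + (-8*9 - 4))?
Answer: I*sqrt(79) ≈ 8.8882*I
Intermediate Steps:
k(Z, v) = Z + 2*v
sqrt(k(-1, -1) + (-8*9 - 4)) = sqrt((-1 + 2*(-1)) + (-8*9 - 4)) = sqrt((-1 - 2) + (-72 - 4)) = sqrt(-3 - 76) = sqrt(-79) = I*sqrt(79)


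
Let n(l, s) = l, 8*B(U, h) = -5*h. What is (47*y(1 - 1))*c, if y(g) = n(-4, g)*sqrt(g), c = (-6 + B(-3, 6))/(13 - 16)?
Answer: 0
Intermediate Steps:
B(U, h) = -5*h/8 (B(U, h) = (-5*h)/8 = -5*h/8)
c = 13/4 (c = (-6 - 5/8*6)/(13 - 16) = (-6 - 15/4)/(-3) = -39/4*(-1/3) = 13/4 ≈ 3.2500)
y(g) = -4*sqrt(g)
(47*y(1 - 1))*c = (47*(-4*sqrt(1 - 1)))*(13/4) = (47*(-4*sqrt(0)))*(13/4) = (47*(-4*0))*(13/4) = (47*0)*(13/4) = 0*(13/4) = 0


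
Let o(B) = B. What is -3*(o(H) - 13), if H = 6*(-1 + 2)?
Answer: 21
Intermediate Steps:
H = 6 (H = 6*1 = 6)
-3*(o(H) - 13) = -3*(6 - 13) = -3*(-7) = 21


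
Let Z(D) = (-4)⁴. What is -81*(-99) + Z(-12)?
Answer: 8275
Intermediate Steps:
Z(D) = 256
-81*(-99) + Z(-12) = -81*(-99) + 256 = 8019 + 256 = 8275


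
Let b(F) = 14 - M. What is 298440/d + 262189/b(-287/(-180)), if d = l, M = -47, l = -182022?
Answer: 7950993553/1850557 ≈ 4296.5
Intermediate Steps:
d = -182022
b(F) = 61 (b(F) = 14 - 1*(-47) = 14 + 47 = 61)
298440/d + 262189/b(-287/(-180)) = 298440/(-182022) + 262189/61 = 298440*(-1/182022) + 262189*(1/61) = -49740/30337 + 262189/61 = 7950993553/1850557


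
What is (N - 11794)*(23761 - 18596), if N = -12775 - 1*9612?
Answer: -176544865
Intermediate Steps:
N = -22387 (N = -12775 - 9612 = -22387)
(N - 11794)*(23761 - 18596) = (-22387 - 11794)*(23761 - 18596) = -34181*5165 = -176544865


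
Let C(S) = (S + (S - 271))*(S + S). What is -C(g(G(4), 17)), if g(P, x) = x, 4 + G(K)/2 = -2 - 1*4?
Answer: 8058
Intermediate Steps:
G(K) = -20 (G(K) = -8 + 2*(-2 - 1*4) = -8 + 2*(-2 - 4) = -8 + 2*(-6) = -8 - 12 = -20)
C(S) = 2*S*(-271 + 2*S) (C(S) = (S + (-271 + S))*(2*S) = (-271 + 2*S)*(2*S) = 2*S*(-271 + 2*S))
-C(g(G(4), 17)) = -2*17*(-271 + 2*17) = -2*17*(-271 + 34) = -2*17*(-237) = -1*(-8058) = 8058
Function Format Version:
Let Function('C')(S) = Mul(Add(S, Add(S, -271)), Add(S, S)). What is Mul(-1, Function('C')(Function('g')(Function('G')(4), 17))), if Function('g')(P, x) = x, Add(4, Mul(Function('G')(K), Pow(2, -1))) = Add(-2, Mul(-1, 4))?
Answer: 8058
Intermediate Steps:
Function('G')(K) = -20 (Function('G')(K) = Add(-8, Mul(2, Add(-2, Mul(-1, 4)))) = Add(-8, Mul(2, Add(-2, -4))) = Add(-8, Mul(2, -6)) = Add(-8, -12) = -20)
Function('C')(S) = Mul(2, S, Add(-271, Mul(2, S))) (Function('C')(S) = Mul(Add(S, Add(-271, S)), Mul(2, S)) = Mul(Add(-271, Mul(2, S)), Mul(2, S)) = Mul(2, S, Add(-271, Mul(2, S))))
Mul(-1, Function('C')(Function('g')(Function('G')(4), 17))) = Mul(-1, Mul(2, 17, Add(-271, Mul(2, 17)))) = Mul(-1, Mul(2, 17, Add(-271, 34))) = Mul(-1, Mul(2, 17, -237)) = Mul(-1, -8058) = 8058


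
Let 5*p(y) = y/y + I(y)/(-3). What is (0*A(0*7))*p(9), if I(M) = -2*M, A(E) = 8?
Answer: 0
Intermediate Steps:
p(y) = ⅕ + 2*y/15 (p(y) = (y/y - 2*y/(-3))/5 = (1 - 2*y*(-⅓))/5 = (1 + 2*y/3)/5 = ⅕ + 2*y/15)
(0*A(0*7))*p(9) = (0*8)*(⅕ + (2/15)*9) = 0*(⅕ + 6/5) = 0*(7/5) = 0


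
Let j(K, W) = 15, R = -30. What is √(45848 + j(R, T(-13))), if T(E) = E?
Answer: √45863 ≈ 214.16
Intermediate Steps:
√(45848 + j(R, T(-13))) = √(45848 + 15) = √45863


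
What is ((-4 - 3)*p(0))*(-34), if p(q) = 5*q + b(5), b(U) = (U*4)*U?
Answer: 23800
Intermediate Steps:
b(U) = 4*U² (b(U) = (4*U)*U = 4*U²)
p(q) = 100 + 5*q (p(q) = 5*q + 4*5² = 5*q + 4*25 = 5*q + 100 = 100 + 5*q)
((-4 - 3)*p(0))*(-34) = ((-4 - 3)*(100 + 5*0))*(-34) = -7*(100 + 0)*(-34) = -7*100*(-34) = -700*(-34) = 23800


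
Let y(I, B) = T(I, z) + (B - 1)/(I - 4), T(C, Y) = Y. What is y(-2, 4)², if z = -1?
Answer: 9/4 ≈ 2.2500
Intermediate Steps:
y(I, B) = -1 + (-1 + B)/(-4 + I) (y(I, B) = -1 + (B - 1)/(I - 4) = -1 + (-1 + B)/(-4 + I))
y(-2, 4)² = ((3 + 4 - 1*(-2))/(-4 - 2))² = ((3 + 4 + 2)/(-6))² = (-⅙*9)² = (-3/2)² = 9/4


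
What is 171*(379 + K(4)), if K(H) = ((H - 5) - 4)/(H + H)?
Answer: 517617/8 ≈ 64702.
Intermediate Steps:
K(H) = (-9 + H)/(2*H) (K(H) = ((-5 + H) - 4)/((2*H)) = (-9 + H)*(1/(2*H)) = (-9 + H)/(2*H))
171*(379 + K(4)) = 171*(379 + (½)*(-9 + 4)/4) = 171*(379 + (½)*(¼)*(-5)) = 171*(379 - 5/8) = 171*(3027/8) = 517617/8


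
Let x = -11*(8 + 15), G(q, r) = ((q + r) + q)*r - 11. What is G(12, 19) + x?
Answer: 553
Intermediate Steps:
G(q, r) = -11 + r*(r + 2*q) (G(q, r) = (r + 2*q)*r - 11 = r*(r + 2*q) - 11 = -11 + r*(r + 2*q))
x = -253 (x = -11*23 = -253)
G(12, 19) + x = (-11 + 19² + 2*12*19) - 253 = (-11 + 361 + 456) - 253 = 806 - 253 = 553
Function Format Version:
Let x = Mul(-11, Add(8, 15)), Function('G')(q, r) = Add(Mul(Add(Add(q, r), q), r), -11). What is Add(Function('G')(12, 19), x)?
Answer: 553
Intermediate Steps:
Function('G')(q, r) = Add(-11, Mul(r, Add(r, Mul(2, q)))) (Function('G')(q, r) = Add(Mul(Add(r, Mul(2, q)), r), -11) = Add(Mul(r, Add(r, Mul(2, q))), -11) = Add(-11, Mul(r, Add(r, Mul(2, q)))))
x = -253 (x = Mul(-11, 23) = -253)
Add(Function('G')(12, 19), x) = Add(Add(-11, Pow(19, 2), Mul(2, 12, 19)), -253) = Add(Add(-11, 361, 456), -253) = Add(806, -253) = 553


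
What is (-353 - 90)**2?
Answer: 196249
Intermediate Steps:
(-353 - 90)**2 = (-443)**2 = 196249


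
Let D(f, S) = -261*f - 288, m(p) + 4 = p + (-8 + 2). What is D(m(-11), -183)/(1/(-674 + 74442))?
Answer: 383077224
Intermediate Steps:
m(p) = -10 + p (m(p) = -4 + (p + (-8 + 2)) = -4 + (p - 6) = -4 + (-6 + p) = -10 + p)
D(f, S) = -288 - 261*f
D(m(-11), -183)/(1/(-674 + 74442)) = (-288 - 261*(-10 - 11))/(1/(-674 + 74442)) = (-288 - 261*(-21))/(1/73768) = (-288 + 5481)/(1/73768) = 5193*73768 = 383077224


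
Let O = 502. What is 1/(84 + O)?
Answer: 1/586 ≈ 0.0017065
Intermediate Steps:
1/(84 + O) = 1/(84 + 502) = 1/586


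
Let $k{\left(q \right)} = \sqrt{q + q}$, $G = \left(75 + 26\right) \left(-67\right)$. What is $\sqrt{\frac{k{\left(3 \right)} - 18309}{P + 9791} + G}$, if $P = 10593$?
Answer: $\frac{\sqrt{-3586877762 + 26 \sqrt{6}}}{728} \approx 82.267 i$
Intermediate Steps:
$G = -6767$ ($G = 101 \left(-67\right) = -6767$)
$k{\left(q \right)} = \sqrt{2} \sqrt{q}$ ($k{\left(q \right)} = \sqrt{2 q} = \sqrt{2} \sqrt{q}$)
$\sqrt{\frac{k{\left(3 \right)} - 18309}{P + 9791} + G} = \sqrt{\frac{\sqrt{2} \sqrt{3} - 18309}{10593 + 9791} - 6767} = \sqrt{\frac{\sqrt{6} - 18309}{20384} - 6767} = \sqrt{\left(-18309 + \sqrt{6}\right) \frac{1}{20384} - 6767} = \sqrt{\left(- \frac{18309}{20384} + \frac{\sqrt{6}}{20384}\right) - 6767} = \sqrt{- \frac{137956837}{20384} + \frac{\sqrt{6}}{20384}}$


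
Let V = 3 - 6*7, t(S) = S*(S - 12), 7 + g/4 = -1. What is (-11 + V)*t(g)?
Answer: -70400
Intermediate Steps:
g = -32 (g = -28 + 4*(-1) = -28 - 4 = -32)
t(S) = S*(-12 + S)
V = -39 (V = 3 - 42 = -39)
(-11 + V)*t(g) = (-11 - 39)*(-32*(-12 - 32)) = -(-1600)*(-44) = -50*1408 = -70400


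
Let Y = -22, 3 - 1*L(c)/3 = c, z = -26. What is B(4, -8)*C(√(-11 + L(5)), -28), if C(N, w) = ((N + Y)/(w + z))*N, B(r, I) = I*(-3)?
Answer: 68/9 + 88*I*√17/9 ≈ 7.5556 + 40.315*I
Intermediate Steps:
L(c) = 9 - 3*c
B(r, I) = -3*I
C(N, w) = N*(-22 + N)/(-26 + w) (C(N, w) = ((N - 22)/(w - 26))*N = ((-22 + N)/(-26 + w))*N = N*(-22 + N)/(-26 + w))
B(4, -8)*C(√(-11 + L(5)), -28) = (-3*(-8))*(√(-11 + (9 - 3*5))*(-22 + √(-11 + (9 - 3*5)))/(-26 - 28)) = 24*(√(-11 + (9 - 15))*(-22 + √(-11 + (9 - 15)))/(-54)) = 24*(√(-11 - 6)*(-1/54)*(-22 + √(-11 - 6))) = 24*(√(-17)*(-1/54)*(-22 + √(-17))) = 24*((I*√17)*(-1/54)*(-22 + I*√17)) = 24*(-I*√17*(-22 + I*√17)/54) = -4*I*√17*(-22 + I*√17)/9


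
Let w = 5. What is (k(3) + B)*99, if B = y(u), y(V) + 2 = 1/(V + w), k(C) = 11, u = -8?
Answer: 858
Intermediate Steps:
y(V) = -2 + 1/(5 + V) (y(V) = -2 + 1/(V + 5) = -2 + 1/(5 + V))
B = -7/3 (B = (-9 - 2*(-8))/(5 - 8) = (-9 + 16)/(-3) = -1/3*7 = -7/3 ≈ -2.3333)
(k(3) + B)*99 = (11 - 7/3)*99 = (26/3)*99 = 858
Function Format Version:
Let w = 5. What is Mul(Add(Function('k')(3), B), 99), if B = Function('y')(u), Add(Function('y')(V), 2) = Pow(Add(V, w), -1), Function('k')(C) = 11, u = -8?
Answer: 858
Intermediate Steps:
Function('y')(V) = Add(-2, Pow(Add(5, V), -1)) (Function('y')(V) = Add(-2, Pow(Add(V, 5), -1)) = Add(-2, Pow(Add(5, V), -1)))
B = Rational(-7, 3) (B = Mul(Pow(Add(5, -8), -1), Add(-9, Mul(-2, -8))) = Mul(Pow(-3, -1), Add(-9, 16)) = Mul(Rational(-1, 3), 7) = Rational(-7, 3) ≈ -2.3333)
Mul(Add(Function('k')(3), B), 99) = Mul(Add(11, Rational(-7, 3)), 99) = Mul(Rational(26, 3), 99) = 858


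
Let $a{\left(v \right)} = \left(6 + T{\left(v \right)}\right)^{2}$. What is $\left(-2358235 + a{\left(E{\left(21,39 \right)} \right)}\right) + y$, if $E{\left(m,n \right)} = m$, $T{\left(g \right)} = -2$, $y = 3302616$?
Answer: $944397$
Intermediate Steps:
$a{\left(v \right)} = 16$ ($a{\left(v \right)} = \left(6 - 2\right)^{2} = 4^{2} = 16$)
$\left(-2358235 + a{\left(E{\left(21,39 \right)} \right)}\right) + y = \left(-2358235 + 16\right) + 3302616 = -2358219 + 3302616 = 944397$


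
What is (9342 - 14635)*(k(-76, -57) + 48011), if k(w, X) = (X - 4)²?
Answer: -273817476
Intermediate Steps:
k(w, X) = (-4 + X)²
(9342 - 14635)*(k(-76, -57) + 48011) = (9342 - 14635)*((-4 - 57)² + 48011) = -5293*((-61)² + 48011) = -5293*(3721 + 48011) = -5293*51732 = -273817476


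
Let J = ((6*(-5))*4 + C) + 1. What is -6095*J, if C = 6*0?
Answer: 725305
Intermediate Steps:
C = 0
J = -119 (J = ((6*(-5))*4 + 0) + 1 = (-30*4 + 0) + 1 = (-120 + 0) + 1 = -120 + 1 = -119)
-6095*J = -6095*(-119) = 725305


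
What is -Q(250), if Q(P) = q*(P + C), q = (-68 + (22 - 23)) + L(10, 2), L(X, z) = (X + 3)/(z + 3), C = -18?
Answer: 77024/5 ≈ 15405.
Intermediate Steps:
L(X, z) = (3 + X)/(3 + z)
q = -332/5 (q = (-68 + (22 - 23)) + (3 + 10)/(3 + 2) = (-68 - 1) + 13/5 = -69 + (1/5)*13 = -69 + 13/5 = -332/5 ≈ -66.400)
Q(P) = 5976/5 - 332*P/5 (Q(P) = -332*(P - 18)/5 = -332*(-18 + P)/5 = 5976/5 - 332*P/5)
-Q(250) = -(5976/5 - 332/5*250) = -(5976/5 - 16600) = -1*(-77024/5) = 77024/5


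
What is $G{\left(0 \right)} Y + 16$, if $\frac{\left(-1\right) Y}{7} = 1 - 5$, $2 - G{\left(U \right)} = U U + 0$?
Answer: $72$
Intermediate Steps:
$G{\left(U \right)} = 2 - U^{2}$ ($G{\left(U \right)} = 2 - \left(U U + 0\right) = 2 - \left(U^{2} + 0\right) = 2 - U^{2}$)
$Y = 28$ ($Y = - 7 \left(1 - 5\right) = \left(-7\right) \left(-4\right) = 28$)
$G{\left(0 \right)} Y + 16 = \left(2 - 0^{2}\right) 28 + 16 = \left(2 - 0\right) 28 + 16 = \left(2 + 0\right) 28 + 16 = 2 \cdot 28 + 16 = 56 + 16 = 72$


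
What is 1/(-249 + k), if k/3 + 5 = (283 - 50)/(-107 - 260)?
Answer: -367/97587 ≈ -0.0037607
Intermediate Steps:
k = -6204/367 (k = -15 + 3*((283 - 50)/(-107 - 260)) = -15 + 3*(233/(-367)) = -15 + 3*(233*(-1/367)) = -15 + 3*(-233/367) = -15 - 699/367 = -6204/367 ≈ -16.905)
1/(-249 + k) = 1/(-249 - 6204/367) = 1/(-97587/367) = -367/97587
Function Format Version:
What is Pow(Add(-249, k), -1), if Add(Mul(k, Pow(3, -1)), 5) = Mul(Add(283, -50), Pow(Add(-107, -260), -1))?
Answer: Rational(-367, 97587) ≈ -0.0037607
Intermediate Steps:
k = Rational(-6204, 367) (k = Add(-15, Mul(3, Mul(Add(283, -50), Pow(Add(-107, -260), -1)))) = Add(-15, Mul(3, Mul(233, Pow(-367, -1)))) = Add(-15, Mul(3, Mul(233, Rational(-1, 367)))) = Add(-15, Mul(3, Rational(-233, 367))) = Add(-15, Rational(-699, 367)) = Rational(-6204, 367) ≈ -16.905)
Pow(Add(-249, k), -1) = Pow(Add(-249, Rational(-6204, 367)), -1) = Pow(Rational(-97587, 367), -1) = Rational(-367, 97587)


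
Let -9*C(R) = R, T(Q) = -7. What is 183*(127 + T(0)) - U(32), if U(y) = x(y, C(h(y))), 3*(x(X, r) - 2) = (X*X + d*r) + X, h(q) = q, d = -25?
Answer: 582562/27 ≈ 21576.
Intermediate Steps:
C(R) = -R/9
x(X, r) = 2 - 25*r/3 + X/3 + X²/3 (x(X, r) = 2 + ((X*X - 25*r) + X)/3 = 2 + ((X² - 25*r) + X)/3 = 2 + (X + X² - 25*r)/3 = 2 + (-25*r/3 + X/3 + X²/3) = 2 - 25*r/3 + X/3 + X²/3)
U(y) = 2 + y²/3 + 34*y/27 (U(y) = 2 - (-25)*y/27 + y/3 + y²/3 = 2 + 25*y/27 + y/3 + y²/3 = 2 + y²/3 + 34*y/27)
183*(127 + T(0)) - U(32) = 183*(127 - 7) - (2 + (⅓)*32² + (34/27)*32) = 183*120 - (2 + (⅓)*1024 + 1088/27) = 21960 - (2 + 1024/3 + 1088/27) = 21960 - 1*10358/27 = 21960 - 10358/27 = 582562/27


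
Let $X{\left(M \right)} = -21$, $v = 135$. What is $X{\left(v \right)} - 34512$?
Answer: $-34533$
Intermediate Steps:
$X{\left(v \right)} - 34512 = -21 - 34512 = -34533$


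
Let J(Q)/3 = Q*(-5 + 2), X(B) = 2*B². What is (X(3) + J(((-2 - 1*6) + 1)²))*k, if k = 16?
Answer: -6768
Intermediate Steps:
J(Q) = -9*Q (J(Q) = 3*(Q*(-5 + 2)) = 3*(Q*(-3)) = 3*(-3*Q) = -9*Q)
(X(3) + J(((-2 - 1*6) + 1)²))*k = (2*3² - 9*((-2 - 1*6) + 1)²)*16 = (2*9 - 9*((-2 - 6) + 1)²)*16 = (18 - 9*(-8 + 1)²)*16 = (18 - 9*(-7)²)*16 = (18 - 9*49)*16 = (18 - 441)*16 = -423*16 = -6768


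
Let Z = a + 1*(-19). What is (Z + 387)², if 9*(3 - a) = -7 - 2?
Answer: 138384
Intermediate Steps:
a = 4 (a = 3 - (-7 - 2)/9 = 3 - ⅑*(-9) = 3 + 1 = 4)
Z = -15 (Z = 4 + 1*(-19) = 4 - 19 = -15)
(Z + 387)² = (-15 + 387)² = 372² = 138384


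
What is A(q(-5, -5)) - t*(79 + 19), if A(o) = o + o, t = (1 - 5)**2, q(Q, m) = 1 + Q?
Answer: -1576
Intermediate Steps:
t = 16 (t = (-4)**2 = 16)
A(o) = 2*o
A(q(-5, -5)) - t*(79 + 19) = 2*(1 - 5) - 16*(79 + 19) = 2*(-4) - 16*98 = -8 - 1*1568 = -8 - 1568 = -1576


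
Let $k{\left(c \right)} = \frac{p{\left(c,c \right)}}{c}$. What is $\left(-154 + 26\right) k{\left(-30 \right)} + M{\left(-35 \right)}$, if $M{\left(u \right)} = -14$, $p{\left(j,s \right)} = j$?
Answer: $-142$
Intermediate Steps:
$k{\left(c \right)} = 1$ ($k{\left(c \right)} = \frac{c}{c} = 1$)
$\left(-154 + 26\right) k{\left(-30 \right)} + M{\left(-35 \right)} = \left(-154 + 26\right) 1 - 14 = \left(-128\right) 1 - 14 = -128 - 14 = -142$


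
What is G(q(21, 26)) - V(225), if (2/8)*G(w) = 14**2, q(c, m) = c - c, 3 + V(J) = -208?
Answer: 995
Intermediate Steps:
V(J) = -211 (V(J) = -3 - 208 = -211)
q(c, m) = 0
G(w) = 784 (G(w) = 4*14**2 = 4*196 = 784)
G(q(21, 26)) - V(225) = 784 - 1*(-211) = 784 + 211 = 995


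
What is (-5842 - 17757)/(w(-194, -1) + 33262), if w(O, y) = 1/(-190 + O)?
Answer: -9062016/12772607 ≈ -0.70949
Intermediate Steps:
(-5842 - 17757)/(w(-194, -1) + 33262) = (-5842 - 17757)/(1/(-190 - 194) + 33262) = -23599/(1/(-384) + 33262) = -23599/(-1/384 + 33262) = -23599/12772607/384 = -23599*384/12772607 = -9062016/12772607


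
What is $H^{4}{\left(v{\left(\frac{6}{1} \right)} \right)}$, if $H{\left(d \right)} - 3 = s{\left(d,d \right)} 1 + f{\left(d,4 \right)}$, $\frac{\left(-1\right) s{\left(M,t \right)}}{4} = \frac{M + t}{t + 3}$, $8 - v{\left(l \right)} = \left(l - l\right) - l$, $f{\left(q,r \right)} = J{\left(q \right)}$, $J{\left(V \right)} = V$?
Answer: $\frac{981506241}{83521} \approx 11752.0$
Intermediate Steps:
$f{\left(q,r \right)} = q$
$v{\left(l \right)} = 8 + l$ ($v{\left(l \right)} = 8 - \left(\left(l - l\right) - l\right) = 8 - \left(0 - l\right) = 8 - - l = 8 + l$)
$s{\left(M,t \right)} = - \frac{4 \left(M + t\right)}{3 + t}$ ($s{\left(M,t \right)} = - 4 \frac{M + t}{t + 3} = - 4 \frac{M + t}{3 + t} = - \frac{4 \left(M + t\right)}{3 + t}$)
$H{\left(d \right)} = 3 + d - \frac{8 d}{3 + d}$ ($H{\left(d \right)} = 3 + \left(\frac{4 \left(- d - d\right)}{3 + d} 1 + d\right) = 3 + \left(\frac{4 \left(- 2 d\right)}{3 + d} 1 + d\right) = 3 + \left(- \frac{8 d}{3 + d} 1 + d\right) = 3 + \left(- \frac{8 d}{3 + d} + d\right) = 3 + \left(d - \frac{8 d}{3 + d}\right) = 3 + d - \frac{8 d}{3 + d}$)
$H^{4}{\left(v{\left(\frac{6}{1} \right)} \right)} = \left(3 + \left(8 + \frac{6}{1}\right) - \frac{8 \left(8 + \frac{6}{1}\right)}{3 + \left(8 + \frac{6}{1}\right)}\right)^{4} = \left(3 + \left(8 + 6 \cdot 1\right) - \frac{8 \left(8 + 6 \cdot 1\right)}{3 + \left(8 + 6 \cdot 1\right)}\right)^{4} = \left(3 + \left(8 + 6\right) - \frac{8 \left(8 + 6\right)}{3 + \left(8 + 6\right)}\right)^{4} = \left(3 + 14 - \frac{112}{3 + 14}\right)^{4} = \left(3 + 14 - \frac{112}{17}\right)^{4} = \left(\frac{177}{17}\right)^{4} = \frac{981506241}{83521}$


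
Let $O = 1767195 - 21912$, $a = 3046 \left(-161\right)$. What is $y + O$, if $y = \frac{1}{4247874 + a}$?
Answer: $\frac{6557845023445}{3757468} \approx 1.7453 \cdot 10^{6}$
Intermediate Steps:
$a = -490406$
$y = \frac{1}{3757468}$ ($y = \frac{1}{4247874 - 490406} = \frac{1}{3757468} \approx 2.6614 \cdot 10^{-7}$)
$O = 1745283$ ($O = 1767195 - 21912 = 1745283$)
$y + O = \frac{1}{3757468} + 1745283 = \frac{6557845023445}{3757468}$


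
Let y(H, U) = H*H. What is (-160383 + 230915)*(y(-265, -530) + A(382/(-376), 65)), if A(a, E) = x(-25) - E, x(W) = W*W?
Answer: 4992607620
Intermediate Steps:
y(H, U) = H**2
x(W) = W**2
A(a, E) = 625 - E (A(a, E) = (-25)**2 - E = 625 - E)
(-160383 + 230915)*(y(-265, -530) + A(382/(-376), 65)) = (-160383 + 230915)*((-265)**2 + (625 - 1*65)) = 70532*(70225 + (625 - 65)) = 70532*(70225 + 560) = 70532*70785 = 4992607620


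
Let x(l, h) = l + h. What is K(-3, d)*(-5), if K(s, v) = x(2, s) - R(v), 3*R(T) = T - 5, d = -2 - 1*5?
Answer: -15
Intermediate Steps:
d = -7 (d = -2 - 5 = -7)
x(l, h) = h + l
R(T) = -5/3 + T/3 (R(T) = (T - 5)/3 = (-5 + T)/3 = -5/3 + T/3)
K(s, v) = 11/3 + s - v/3 (K(s, v) = (s + 2) - (-5/3 + v/3) = (2 + s) + (5/3 - v/3) = 11/3 + s - v/3)
K(-3, d)*(-5) = (11/3 - 3 - 1/3*(-7))*(-5) = (11/3 - 3 + 7/3)*(-5) = 3*(-5) = -15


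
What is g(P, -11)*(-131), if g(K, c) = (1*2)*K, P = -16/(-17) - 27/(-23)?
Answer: -216674/391 ≈ -554.15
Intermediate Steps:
P = 827/391 (P = -16*(-1/17) - 27*(-1/23) = 16/17 + 27/23 = 827/391 ≈ 2.1151)
g(K, c) = 2*K
g(P, -11)*(-131) = (2*(827/391))*(-131) = (1654/391)*(-131) = -216674/391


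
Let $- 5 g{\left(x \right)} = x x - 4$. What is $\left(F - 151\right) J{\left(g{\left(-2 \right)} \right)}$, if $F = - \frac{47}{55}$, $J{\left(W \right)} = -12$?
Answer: $\frac{100224}{55} \approx 1822.3$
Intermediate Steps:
$g{\left(x \right)} = \frac{4}{5} - \frac{x^{2}}{5}$ ($g{\left(x \right)} = - \frac{x x - 4}{5} = - \frac{x^{2} - 4}{5} = - \frac{-4 + x^{2}}{5} = \frac{4}{5} - \frac{x^{2}}{5}$)
$F = - \frac{47}{55}$ ($F = \left(-47\right) \frac{1}{55} = - \frac{47}{55} \approx -0.85455$)
$\left(F - 151\right) J{\left(g{\left(-2 \right)} \right)} = \left(- \frac{47}{55} - 151\right) \left(-12\right) = \left(- \frac{8352}{55}\right) \left(-12\right) = \frac{100224}{55}$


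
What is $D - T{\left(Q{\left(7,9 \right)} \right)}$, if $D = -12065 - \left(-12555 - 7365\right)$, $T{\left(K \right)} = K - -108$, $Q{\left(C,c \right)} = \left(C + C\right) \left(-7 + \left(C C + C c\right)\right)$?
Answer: $6277$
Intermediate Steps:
$Q{\left(C,c \right)} = 2 C \left(-7 + C^{2} + C c\right)$ ($Q{\left(C,c \right)} = 2 C \left(-7 + \left(C^{2} + C c\right)\right) = 2 C \left(-7 + C^{2} + C c\right)$)
$T{\left(K \right)} = 108 + K$ ($T{\left(K \right)} = K + 108 = 108 + K$)
$D = 7855$ ($D = -12065 - \left(-12555 - 7365\right) = -12065 - -19920 = -12065 + 19920 = 7855$)
$D - T{\left(Q{\left(7,9 \right)} \right)} = 7855 - \left(108 + 2 \cdot 7 \left(-7 + 7^{2} + 7 \cdot 9\right)\right) = 7855 - \left(108 + 2 \cdot 7 \left(-7 + 49 + 63\right)\right) = 7855 - \left(108 + 2 \cdot 7 \cdot 105\right) = 7855 - \left(108 + 1470\right) = 7855 - 1578 = 6277$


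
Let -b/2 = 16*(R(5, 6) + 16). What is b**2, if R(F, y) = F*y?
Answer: 2166784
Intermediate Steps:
b = -1472 (b = -32*(5*6 + 16) = -32*(30 + 16) = -32*46 = -2*736 = -1472)
b**2 = (-1472)**2 = 2166784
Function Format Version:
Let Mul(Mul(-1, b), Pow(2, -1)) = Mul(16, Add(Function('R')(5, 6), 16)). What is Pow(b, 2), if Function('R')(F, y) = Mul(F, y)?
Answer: 2166784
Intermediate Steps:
b = -1472 (b = Mul(-2, Mul(16, Add(Mul(5, 6), 16))) = Mul(-2, Mul(16, Add(30, 16))) = Mul(-2, Mul(16, 46)) = Mul(-2, 736) = -1472)
Pow(b, 2) = Pow(-1472, 2) = 2166784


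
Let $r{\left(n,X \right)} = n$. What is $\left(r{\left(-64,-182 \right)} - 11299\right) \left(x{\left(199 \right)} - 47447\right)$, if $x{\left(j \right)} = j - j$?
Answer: $539140261$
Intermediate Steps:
$x{\left(j \right)} = 0$
$\left(r{\left(-64,-182 \right)} - 11299\right) \left(x{\left(199 \right)} - 47447\right) = \left(-64 - 11299\right) \left(0 - 47447\right) = \left(-11363\right) \left(-47447\right) = 539140261$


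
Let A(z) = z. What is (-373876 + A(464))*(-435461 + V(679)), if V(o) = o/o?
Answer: 162605989520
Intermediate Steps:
V(o) = 1
(-373876 + A(464))*(-435461 + V(679)) = (-373876 + 464)*(-435461 + 1) = -373412*(-435460) = 162605989520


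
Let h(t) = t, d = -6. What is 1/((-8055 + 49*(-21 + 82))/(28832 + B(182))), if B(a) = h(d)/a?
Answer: -2623709/461006 ≈ -5.6913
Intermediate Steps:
B(a) = -6/a
1/((-8055 + 49*(-21 + 82))/(28832 + B(182))) = 1/((-8055 + 49*(-21 + 82))/(28832 - 6/182)) = 1/((-8055 + 49*61)/(28832 - 6*1/182)) = 1/((-8055 + 2989)/(28832 - 3/91)) = 1/(-5066/2623709/91) = 1/(-5066*91/2623709) = 1/(-461006/2623709) = -2623709/461006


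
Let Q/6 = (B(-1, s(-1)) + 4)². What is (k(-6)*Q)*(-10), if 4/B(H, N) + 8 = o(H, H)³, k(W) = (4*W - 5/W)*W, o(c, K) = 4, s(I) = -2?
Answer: -6774165/49 ≈ -1.3825e+5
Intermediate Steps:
k(W) = W*(-5/W + 4*W) (k(W) = (-5/W + 4*W)*W = W*(-5/W + 4*W))
B(H, N) = 1/14 (B(H, N) = 4/(-8 + 4³) = 4/(-8 + 64) = 4/56 = 4*(1/56) = 1/14)
Q = 9747/98 (Q = 6*(1/14 + 4)² = 6*(57/14)² = 6*(3249/196) = 9747/98 ≈ 99.459)
(k(-6)*Q)*(-10) = ((-5 + 4*(-6)²)*(9747/98))*(-10) = ((-5 + 4*36)*(9747/98))*(-10) = ((-5 + 144)*(9747/98))*(-10) = (139*(9747/98))*(-10) = (1354833/98)*(-10) = -6774165/49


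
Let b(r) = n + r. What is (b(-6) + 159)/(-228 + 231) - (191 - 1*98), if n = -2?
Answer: -128/3 ≈ -42.667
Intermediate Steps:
b(r) = -2 + r
(b(-6) + 159)/(-228 + 231) - (191 - 1*98) = ((-2 - 6) + 159)/(-228 + 231) - (191 - 1*98) = (-8 + 159)/3 - (191 - 98) = 151*(1/3) - 1*93 = 151/3 - 93 = -128/3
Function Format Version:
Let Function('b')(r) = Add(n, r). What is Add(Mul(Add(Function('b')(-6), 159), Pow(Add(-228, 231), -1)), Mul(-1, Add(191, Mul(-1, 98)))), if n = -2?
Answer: Rational(-128, 3) ≈ -42.667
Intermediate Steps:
Function('b')(r) = Add(-2, r)
Add(Mul(Add(Function('b')(-6), 159), Pow(Add(-228, 231), -1)), Mul(-1, Add(191, Mul(-1, 98)))) = Add(Mul(Add(Add(-2, -6), 159), Pow(Add(-228, 231), -1)), Mul(-1, Add(191, Mul(-1, 98)))) = Add(Mul(Add(-8, 159), Pow(3, -1)), Mul(-1, Add(191, -98))) = Add(Mul(151, Rational(1, 3)), Mul(-1, 93)) = Add(Rational(151, 3), -93) = Rational(-128, 3)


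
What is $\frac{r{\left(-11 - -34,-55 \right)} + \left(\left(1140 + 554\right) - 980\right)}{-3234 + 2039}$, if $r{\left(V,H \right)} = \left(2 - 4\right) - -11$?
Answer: $- \frac{723}{1195} \approx -0.60502$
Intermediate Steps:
$r{\left(V,H \right)} = 9$ ($r{\left(V,H \right)} = \left(2 - 4\right) + 11 = -2 + 11 = 9$)
$\frac{r{\left(-11 - -34,-55 \right)} + \left(\left(1140 + 554\right) - 980\right)}{-3234 + 2039} = \frac{9 + \left(\left(1140 + 554\right) - 980\right)}{-3234 + 2039} = \frac{9 + \left(1694 - 980\right)}{-1195} = \left(9 + 714\right) \left(- \frac{1}{1195}\right) = 723 \left(- \frac{1}{1195}\right) = - \frac{723}{1195}$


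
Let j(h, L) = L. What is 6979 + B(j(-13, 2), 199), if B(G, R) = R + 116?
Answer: 7294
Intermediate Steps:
B(G, R) = 116 + R
6979 + B(j(-13, 2), 199) = 6979 + (116 + 199) = 6979 + 315 = 7294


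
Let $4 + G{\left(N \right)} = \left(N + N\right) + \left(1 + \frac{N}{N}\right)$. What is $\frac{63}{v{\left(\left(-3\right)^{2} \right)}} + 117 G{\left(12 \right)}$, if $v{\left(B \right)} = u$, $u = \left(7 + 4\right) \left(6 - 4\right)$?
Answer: $\frac{56691}{22} \approx 2576.9$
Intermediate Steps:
$u = 22$ ($u = 11 \cdot 2 = 22$)
$v{\left(B \right)} = 22$
$G{\left(N \right)} = -2 + 2 N$ ($G{\left(N \right)} = -4 + \left(\left(N + N\right) + \left(1 + \frac{N}{N}\right)\right) = -4 + \left(2 N + \left(1 + 1\right)\right) = -4 + \left(2 N + 2\right) = -4 + \left(2 + 2 N\right) = -2 + 2 N$)
$\frac{63}{v{\left(\left(-3\right)^{2} \right)}} + 117 G{\left(12 \right)} = \frac{63}{22} + 117 \left(-2 + 2 \cdot 12\right) = 63 \cdot \frac{1}{22} + 117 \left(-2 + 24\right) = \frac{63}{22} + 117 \cdot 22 = \frac{63}{22} + 2574 = \frac{56691}{22}$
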